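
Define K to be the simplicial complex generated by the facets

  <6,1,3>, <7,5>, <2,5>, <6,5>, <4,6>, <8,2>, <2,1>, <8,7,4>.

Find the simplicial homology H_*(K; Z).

H_0 ≅ Z,  H_1 ≅ Z^3,  H_2 = 0.

K has 8 vertices, 12 edges, 2 triangles.
rank ∂_0 = 0, rank ∂_1 = 7 ⇒ b_0 = 8 − 0 − 7 = 1; all invariant factors of ∂_1 are 1 so no torsion. So H_0 ≅ Z.
rank ∂_1 = 7, rank ∂_2 = 2 ⇒ b_1 = 12 − 7 − 2 = 3; all invariant factors of ∂_2 are 1 so no torsion. So H_1 ≅ Z^3.
rank ∂_2 = 2, rank ∂_3 = 0 ⇒ b_2 = 2 − 2 − 0 = 0. So H_2 ≅ 0.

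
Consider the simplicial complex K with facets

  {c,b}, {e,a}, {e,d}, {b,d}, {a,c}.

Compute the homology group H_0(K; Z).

H_0 ≅ Z.

Take the total order a < b < c < d < e on the vertex set. Then K (dimension 1) consists of the simplices:

  0-simplices (5): a, b, c, d, e
  1-simplices (5): ac, ae, bc, bd, de

Hence C_0 ≅ Z^5, C_1 ≅ Z^5.

The boundary map ∂_1: C_1 → C_0 sends each edge [p,q] (with p < q) to q − p.
As a 5×5 matrix over Z this has rank 4, with invariant factors (1,1,1,1).

Reading off H_k = ker ∂_k / im ∂_{k+1}:

  H_0: rank C_0 − rank ∂_1 = 5 − 4 = 1, and the invariant factors of ∂_1 are all 1, so H_0 ≅ Z.

(K is a triangulation of the circle S^1.)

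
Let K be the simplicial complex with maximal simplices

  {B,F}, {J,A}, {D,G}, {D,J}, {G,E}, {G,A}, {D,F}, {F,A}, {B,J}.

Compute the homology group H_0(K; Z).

H_0 ≅ Z.

K has 7 vertices, 9 edges.
rank ∂_0 = 0, rank ∂_1 = 6 ⇒ b_0 = 7 − 0 − 6 = 1; all invariant factors of ∂_1 are 1 so no torsion. So H_0 ≅ Z.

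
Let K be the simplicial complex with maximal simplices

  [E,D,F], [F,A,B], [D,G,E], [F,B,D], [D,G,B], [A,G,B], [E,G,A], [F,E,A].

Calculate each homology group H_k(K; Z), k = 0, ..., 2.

H_0 ≅ Z,  H_1 = 0,  H_2 ≅ Z.

Fix the vertex order A < B < D < E < F < G and write every simplex with vertices in increasing order. Then dim K = 2 and the simplices of K are:

  0-simplices (6): A, B, D, E, F, G
  1-simplices (12): AB, AE, AF, AG, BD, BF, BG, DE, DF, DG, EF, EG
  2-simplices (8): ABF, ABG, AEF, AEG, BDF, BDG, DEF, DEG

so the chain groups are C_0 ≅ Z^6, C_1 ≅ Z^12, C_2 ≅ Z^8.

∂_1: C_1 → C_0 maps an edge to its endpoints' difference, ∂[p,q] = q − p. For instance
  ∂AG = G − A.
The resulting 6×12 matrix has rank 5, and its Smith normal form has invariant factors (1,1,1,1,1).

Boundary ∂_2: C_2 → C_1 sends each 2-simplex [p,q,r] to [q,r] − [p,r] + [p,q]. For instance
  ∂AEF = EF − AF + AE,
  ∂BDG = DG − BG + BD.
The resulting 12×8 matrix has rank 7, and its Smith normal form has invariant factors (1,1,1,1,1,1,1).

From H_k ≅ ker(∂_k) / im(∂_{k+1}) we obtain:

  H_0: rank C_0 − rank ∂_1 = 6 − 5 = 1, and the invariant factors of ∂_1 are all 1, so H_0 ≅ Z.
  H_1: rank ker ∂_1 − rank ∂_2 = (12 − 5) − 7 = 0, and the invariant factors of ∂_2 are all 1, so H_1 ≅ 0.
  H_2: rank ker ∂_2 − rank ∂_3 = (8 − 7) − 0 = 1, and there is no ∂_3, so H_2 ≅ Z.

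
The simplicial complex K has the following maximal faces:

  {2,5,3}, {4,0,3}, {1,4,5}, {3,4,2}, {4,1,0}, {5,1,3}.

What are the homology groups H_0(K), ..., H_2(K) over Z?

Take the total order 0 < 1 < 2 < 3 < 4 < 5 on the vertex set. Then K (dimension 2) consists of the simplices:

  0-simplices (6): [0], [1], [2], [3], [4], [5]
  1-simplices (12): [0,1], [0,3], [0,4], [1,3], [1,4], [1,5], [2,3], [2,4], [2,5], [3,4], [3,5], [4,5]
  2-simplices (6): [0,1,4], [0,3,4], [1,3,5], [1,4,5], [2,3,4], [2,3,5]

giving chain groups C_0 ≅ Z^6, C_1 ≅ Z^12, C_2 ≅ Z^6.

∂_1: C_1 → C_0 sends each edge [p,q] (with p < q) to q − p.
This gives a 6×12 integer matrix of rank 5; reducing to Smith normal form yields diagonal entries (1,1,1,1,1).

∂_2: C_2 → C_1 sends each 2-simplex [p,q,r] to [q,r] − [p,r] + [p,q]. For instance
  ∂[1,3,5] = [3,5] − [1,5] + [1,3],
  ∂[0,1,4] = [1,4] − [0,4] + [0,1].
The 12×6 boundary matrix has rank 6 and Smith normal form diag(1,1,1,1,1,1).

Reading off H_k = ker ∂_k / im ∂_{k+1}:

  H_0: rank C_0 − rank ∂_1 = 6 − 5 = 1, and the invariant factors of ∂_1 are all 1, so H_0 ≅ Z.
  H_1: rank ker ∂_1 − rank ∂_2 = (12 − 5) − 6 = 1, and the invariant factors of ∂_2 are all 1, so H_1 ≅ Z.
  H_2: rank ker ∂_2 − rank ∂_3 = (6 − 6) − 0 = 0, and there is no ∂_3, so H_2 ≅ 0.

As a check, the Euler characteristic is 6 − 12 + 6 = 0, which agrees with 1 − 1 + 0 = 0.

H_0 = Z,  H_1 = Z,  H_2 = 0.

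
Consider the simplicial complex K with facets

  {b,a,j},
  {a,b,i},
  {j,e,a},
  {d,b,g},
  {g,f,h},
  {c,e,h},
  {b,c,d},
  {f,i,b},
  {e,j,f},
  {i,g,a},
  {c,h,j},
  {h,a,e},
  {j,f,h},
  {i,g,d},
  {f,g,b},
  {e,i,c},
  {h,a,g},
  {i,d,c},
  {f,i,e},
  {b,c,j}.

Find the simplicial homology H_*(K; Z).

K has 10 vertices, 30 edges, 20 triangles.
rank ∂_0 = 0, rank ∂_1 = 9 ⇒ b_0 = 10 − 0 − 9 = 1; all invariant factors of ∂_1 are 1 so no torsion. So H_0 ≅ Z.
rank ∂_1 = 9, rank ∂_2 = 20 ⇒ b_1 = 30 − 9 − 20 = 1; ∂_2 has invariant factor(s) [2] giving torsion. So H_1 ≅ Z ⊕ Z/2Z.
rank ∂_2 = 20, rank ∂_3 = 0 ⇒ b_2 = 20 − 20 − 0 = 0. So H_2 ≅ 0.

H_0 ≅ Z,  H_1 ≅ Z ⊕ Z/2Z,  H_2 = 0.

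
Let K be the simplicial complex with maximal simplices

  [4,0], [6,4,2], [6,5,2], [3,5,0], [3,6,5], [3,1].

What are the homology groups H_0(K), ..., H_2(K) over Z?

H_0 ≅ Z,  H_1 ≅ Z,  H_2 = 0.

We work with the vertex ordering 0 < 1 < 2 < 3 < 4 < 5 < 6. The simplices of K, each written with vertices in increasing order, are:

  0-simplices (7): [0], [1], [2], [3], [4], [5], [6]
  1-simplices (11): [0,3], [0,4], [0,5], [1,3], [2,4], [2,5], [2,6], [3,5], [3,6], [4,6], [5,6]
  2-simplices (4): [0,3,5], [2,4,6], [2,5,6], [3,5,6]

so the chain groups are C_0 ≅ Z^7, C_1 ≅ Z^11, C_2 ≅ Z^4.

The boundary map ∂_1: C_1 → C_0 maps an edge to its endpoints' difference, ∂[p,q] = q − p. For instance
  ∂[5,6] = [6] − [5].
This gives a 7×11 integer matrix of rank 6; reducing to Smith normal form yields diagonal entries (1,1,1,1,1,1).

∂_2: C_2 → C_1 maps a triangle to the signed sum of its edges. For instance
  ∂[0,3,5] = [3,5] − [0,5] + [0,3],
  ∂[3,5,6] = [5,6] − [3,6] + [3,5].
The 11×4 boundary matrix has rank 4 and Smith normal form diag(1,1,1,1).

Reading off H_k = ker ∂_k / im ∂_{k+1}:

  H_0: rank C_0 − rank ∂_1 = 7 − 6 = 1, and the invariant factors of ∂_1 are all 1, so H_0 = Z.
  H_1: rank ker ∂_1 − rank ∂_2 = (11 − 6) − 4 = 1, and the invariant factors of ∂_2 are all 1, so H_1 = Z.
  H_2: rank ker ∂_2 − rank ∂_3 = (4 − 4) − 0 = 0, and there is no ∂_3, so H_2 = 0.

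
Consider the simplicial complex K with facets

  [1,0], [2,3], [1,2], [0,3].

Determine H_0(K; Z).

We work with the vertex ordering 0 < 1 < 2 < 3. The simplices of K, each written with vertices in increasing order, are:

  0-simplices (4): [0], [1], [2], [3]
  1-simplices (4): [0,1], [0,3], [1,2], [2,3]

giving chain groups C_0 ≅ Z^4, C_1 ≅ Z^4.

Boundary ∂_1: C_1 → C_0 sends each edge [p,q] (with p < q) to q − p. For instance
  ∂[1,2] = [2] − [1].
The 4×4 boundary matrix has rank 3 and Smith normal form diag(1,1,1).

From H_k ≅ ker(∂_k) / im(∂_{k+1}) we obtain:

  H_0: rank C_0 − rank ∂_1 = 4 − 3 = 1, and the invariant factors of ∂_1 are all 1, so H_0 = Z.

H_0 ≅ Z.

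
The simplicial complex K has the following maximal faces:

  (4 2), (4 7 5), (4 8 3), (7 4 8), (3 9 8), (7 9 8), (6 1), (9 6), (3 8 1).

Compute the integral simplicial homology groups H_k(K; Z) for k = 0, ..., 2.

Order the vertices as 1 < 2 < 3 < 4 < 5 < 6 < 7 < 8 < 9. Listing each simplex with vertices in this order, K has dimension 2 with simplices:

  0-simplices (9): [1], [2], [3], [4], [5], [6], [7], [8], [9]
  1-simplices (15): [1,3], [1,6], [1,8], [2,4], [3,4], [3,8], [3,9], [4,5], [4,7], [4,8], [5,7], [6,9], [7,8], [7,9], [8,9]
  2-simplices (6): [1,3,8], [3,4,8], [3,8,9], [4,5,7], [4,7,8], [7,8,9]

Hence C_0 ≅ Z^9, C_1 ≅ Z^15, C_2 ≅ Z^6.

∂_1: C_1 → C_0 sends each edge [p,q] (with p < q) to q − p.
As a 9×15 matrix over Z this has rank 8, with invariant factors (1,1,1,1,1,1,1,1).

∂_2: C_2 → C_1 sends each 2-simplex [p,q,r] to [q,r] − [p,r] + [p,q]. For instance
  ∂[4,5,7] = [5,7] − [4,7] + [4,5],
  ∂[3,8,9] = [8,9] − [3,9] + [3,8].
The 15×6 boundary matrix has rank 6 and Smith normal form diag(1,1,1,1,1,1).

Computing H_k = (kernel of ∂_k) / (image of ∂_{k+1}):

  H_0: rank C_0 − rank ∂_1 = 9 − 8 = 1, and the invariant factors of ∂_1 are all 1, so H_0 ≅ Z.
  H_1: rank ker ∂_1 − rank ∂_2 = (15 − 8) − 6 = 1, and the invariant factors of ∂_2 are all 1, so H_1 ≅ Z.
  H_2: rank ker ∂_2 − rank ∂_3 = (6 − 6) − 0 = 0, and there is no ∂_3, so H_2 ≅ 0.

H_0 = Z,  H_1 = Z,  H_2 = 0.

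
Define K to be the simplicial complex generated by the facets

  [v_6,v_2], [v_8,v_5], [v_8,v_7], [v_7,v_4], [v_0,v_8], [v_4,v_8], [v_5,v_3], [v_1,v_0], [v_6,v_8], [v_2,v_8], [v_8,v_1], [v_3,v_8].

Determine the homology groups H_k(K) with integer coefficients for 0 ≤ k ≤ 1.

K has 9 vertices, 12 edges.
rank ∂_0 = 0, rank ∂_1 = 8 ⇒ b_0 = 9 − 0 − 8 = 1; all invariant factors of ∂_1 are 1 so no torsion. So H_0 = Z.
rank ∂_1 = 8, rank ∂_2 = 0 ⇒ b_1 = 12 − 8 − 0 = 4. So H_1 = Z^4.

H_0 = Z,  H_1 = Z^4.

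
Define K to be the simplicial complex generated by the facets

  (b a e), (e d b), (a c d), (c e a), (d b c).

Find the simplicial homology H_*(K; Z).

H_0 ≅ Z,  H_1 ≅ Z,  H_2 = 0.

Take the total order a < b < c < d < e on the vertex set. Then K (dimension 2) consists of the simplices:

  0-simplices (5): a, b, c, d, e
  1-simplices (10): ab, ac, ad, ae, bc, bd, be, cd, ce, de
  2-simplices (5): abe, acd, ace, bcd, bde

Hence C_0 ≅ Z^5, C_1 ≅ Z^10, C_2 ≅ Z^5.

Boundary ∂_1: C_1 → C_0 maps an edge to its endpoints' difference, ∂[p,q] = q − p. For instance
  ∂ad = d − a.
The resulting 5×10 matrix has rank 4, and its Smith normal form has invariant factors (1,1,1,1).

The boundary map ∂_2: C_2 → C_1 maps a triangle to the signed sum of its edges. For instance
  ∂bde = de − be + bd,
  ∂acd = cd − ad + ac.
This gives a 10×5 integer matrix of rank 5; reducing to Smith normal form yields diagonal entries (1,1,1,1,1).

From H_k ≅ ker(∂_k) / im(∂_{k+1}) we obtain:

  H_0: rank C_0 − rank ∂_1 = 5 − 4 = 1, and the invariant factors of ∂_1 are all 1, so H_0 = Z.
  H_1: rank ker ∂_1 − rank ∂_2 = (10 − 4) − 5 = 1, and the invariant factors of ∂_2 are all 1, so H_1 = Z.
  H_2: rank ker ∂_2 − rank ∂_3 = (5 − 5) − 0 = 0, and there is no ∂_3, so H_2 = 0.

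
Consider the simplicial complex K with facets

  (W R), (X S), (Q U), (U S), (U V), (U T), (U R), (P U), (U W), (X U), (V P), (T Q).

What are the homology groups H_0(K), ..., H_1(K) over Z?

Take the total order P < Q < R < S < T < U < V < W < X on the vertex set. Then K (dimension 1) consists of the simplices:

  0-simplices (9): P, Q, R, S, T, U, V, W, X
  1-simplices (12): PU, PV, QT, QU, RU, RW, SU, SX, TU, UV, UW, UX

giving chain groups C_0 ≅ Z^9, C_1 ≅ Z^12.

∂_1: C_1 → C_0 sends each edge [p,q] (with p < q) to q − p. For instance
  ∂PU = U − P.
The 9×12 boundary matrix has rank 8 and Smith normal form diag(1,1,1,1,1,1,1,1).

Now H_k = ker ∂_k / im ∂_{k+1}, so:

  H_0: rank C_0 − rank ∂_1 = 9 − 8 = 1, and the invariant factors of ∂_1 are all 1, so H_0 ≅ Z.
  H_1: rank ker ∂_1 − rank ∂_2 = (12 − 8) − 0 = 4, and there is no ∂_2, so H_1 ≅ Z^4.

As a check, the Euler characteristic is 9 − 12 = -3, which agrees with 1 − 4 = -3.

H_0 ≅ Z,  H_1 ≅ Z^4.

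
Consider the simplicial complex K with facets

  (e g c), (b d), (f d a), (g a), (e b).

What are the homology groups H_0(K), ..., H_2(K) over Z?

H_0 ≅ Z,  H_1 ≅ Z,  H_2 = 0.

We work with the vertex ordering a < b < c < d < e < f < g. The simplices of K, each written with vertices in increasing order, are:

  0-simplices (7): a, b, c, d, e, f, g
  1-simplices (9): ad, af, ag, bd, be, ce, cg, df, eg
  2-simplices (2): adf, ceg

so the chain groups are C_0 ≅ Z^7, C_1 ≅ Z^9, C_2 ≅ Z^2.

Boundary ∂_1: C_1 → C_0 is given by ∂[p,q] = [q] − [p]. For instance
  ∂eg = g − e.
The 7×9 boundary matrix has rank 6 and Smith normal form diag(1,1,1,1,1,1).

Boundary ∂_2: C_2 → C_1 sends each 2-simplex [p,q,r] to [q,r] − [p,r] + [p,q]. For instance
  ∂ceg = eg − cg + ce,
  ∂adf = df − af + ad.
As a 9×2 matrix over Z this has rank 2, with invariant factors (1,1).

Now H_k = ker ∂_k / im ∂_{k+1}, so:

  H_0: rank C_0 − rank ∂_1 = 7 − 6 = 1, and the invariant factors of ∂_1 are all 1, so H_0 = Z.
  H_1: rank ker ∂_1 − rank ∂_2 = (9 − 6) − 2 = 1, and the invariant factors of ∂_2 are all 1, so H_1 = Z.
  H_2: rank ker ∂_2 − rank ∂_3 = (2 − 2) − 0 = 0, and there is no ∂_3, so H_2 = 0.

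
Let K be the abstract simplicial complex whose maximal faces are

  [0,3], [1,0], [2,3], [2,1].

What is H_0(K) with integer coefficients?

Fix the vertex order 0 < 1 < 2 < 3 and write every simplex with vertices in increasing order. Then dim K = 1 and the simplices of K are:

  0-simplices (4): [0], [1], [2], [3]
  1-simplices (4): [0,1], [0,3], [1,2], [2,3]

so the chain groups are C_0 ≅ Z^4, C_1 ≅ Z^4.

∂_1: C_1 → C_0 maps an edge to its endpoints' difference, ∂[p,q] = q − p. For instance
  ∂[1,2] = [2] − [1].
The resulting 4×4 matrix has rank 3, and its Smith normal form has invariant factors (1,1,1).

Now H_k = ker ∂_k / im ∂_{k+1}, so:

  H_0: rank C_0 − rank ∂_1 = 4 − 3 = 1, and the invariant factors of ∂_1 are all 1, so H_0 ≅ Z.

(K is a triangulation of the circle S^1.)

H_0 = Z.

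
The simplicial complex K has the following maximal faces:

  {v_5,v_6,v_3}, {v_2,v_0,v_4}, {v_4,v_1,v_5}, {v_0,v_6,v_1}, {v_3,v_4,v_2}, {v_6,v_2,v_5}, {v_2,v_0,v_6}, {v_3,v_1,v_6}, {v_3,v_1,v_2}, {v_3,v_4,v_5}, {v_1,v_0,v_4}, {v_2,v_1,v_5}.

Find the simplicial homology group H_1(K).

Fix the vertex order v_0 < v_1 < v_2 < v_3 < v_4 < v_5 < v_6 and write every simplex with vertices in increasing order. Then dim K = 2 and the simplices of K are:

  0-simplices (7): [v_0], [v_1], [v_2], [v_3], [v_4], [v_5], [v_6]
  1-simplices (18): (18 of them)
  2-simplices (12): (12 of them)

giving chain groups C_0 ≅ Z^7, C_1 ≅ Z^18, C_2 ≅ Z^12.

∂_1: C_1 → C_0 sends each edge [p,q] (with p < q) to q − p. For instance
  ∂[v_3,v_4] = [v_4] − [v_3].
This gives a 7×18 integer matrix of rank 6; reducing to Smith normal form yields diagonal entries (1,1,1,1,1,1).

The boundary map ∂_2: C_2 → C_1 acts by ∂[p,q,r] = [q,r] − [p,r] + [p,q]. For instance
  ∂[v_0,v_1,v_6] = [v_1,v_6] − [v_0,v_6] + [v_0,v_1],
  ∂[v_3,v_5,v_6] = [v_5,v_6] − [v_3,v_6] + [v_3,v_5].
The resulting 18×12 matrix has rank 12, and its Smith normal form has invariant factors (1,1,1,1,1,1,1,1,1,1,1,2).

From H_k ≅ ker(∂_k) / im(∂_{k+1}) we obtain:

  H_1: rank ker ∂_1 − rank ∂_2 = (18 − 6) − 12 = 0, and ∂_2 has invariant factor 2 > 1, so H_1 = Z/2.

(K is a triangulation of the real projective plane RP^2.)

H_1 ≅ Z/2.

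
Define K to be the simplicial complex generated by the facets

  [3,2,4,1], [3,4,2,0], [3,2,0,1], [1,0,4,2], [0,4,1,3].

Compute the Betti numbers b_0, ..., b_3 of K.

b_0 = 1, b_1 = 0, b_2 = 0, b_3 = 1.

Take the total order 0 < 1 < 2 < 3 < 4 on the vertex set. Then K (dimension 3) consists of the simplices:

  0-simplices (5): [0], [1], [2], [3], [4]
  1-simplices (10): [0,1], [0,2], [0,3], [0,4], [1,2], [1,3], [1,4], [2,3], [2,4], [3,4]
  2-simplices (10): [0,1,2], [0,1,3], [0,1,4], [0,2,3], [0,2,4], [0,3,4], [1,2,3], [1,2,4], [1,3,4], [2,3,4]
  3-simplices (5): [0,1,2,3], [0,1,2,4], [0,1,3,4], [0,2,3,4], [1,2,3,4]

Hence C_0 ≅ Z^5, C_1 ≅ Z^10, C_2 ≅ Z^10, C_3 ≅ Z^5.

∂_1: C_1 → C_0 maps an edge to its endpoints' difference, ∂[p,q] = q − p. For instance
  ∂[2,4] = [4] − [2].
This gives a 5×10 integer matrix of rank 4; reducing to Smith normal form yields diagonal entries (1,1,1,1).

∂_2: C_2 → C_1 maps a triangle to the signed sum of its edges. For instance
  ∂[2,3,4] = [3,4] − [2,4] + [2,3],
  ∂[0,3,4] = [3,4] − [0,4] + [0,3].
This gives a 10×10 integer matrix of rank 6; reducing to Smith normal form yields diagonal entries (1,1,1,1,1,1).

∂_3: C_3 → C_2 sends each 3-simplex σ to the alternating sum Σ_i (−1)^i (σ with its i-th vertex removed). For instance
  ∂[0,1,3,4] = [1,3,4] − [0,3,4] + [0,1,4] − [0,1,3],
  ∂[0,1,2,3] = [1,2,3] − [0,2,3] + [0,1,3] − [0,1,2].
This gives a 10×5 integer matrix of rank 4; reducing to Smith normal form yields diagonal entries (1,1,1,1).

Reading off H_k = ker ∂_k / im ∂_{k+1}:

  H_0: rank C_0 − rank ∂_1 = 5 − 4 = 1, and the invariant factors of ∂_1 are all 1, so H_0 ≅ Z.
  H_1: rank ker ∂_1 − rank ∂_2 = (10 − 4) − 6 = 0, and the invariant factors of ∂_2 are all 1, so H_1 ≅ 0.
  H_2: rank ker ∂_2 − rank ∂_3 = (10 − 6) − 4 = 0, and the invariant factors of ∂_3 are all 1, so H_2 ≅ 0.
  H_3: rank ker ∂_3 − rank ∂_4 = (5 − 4) − 0 = 1, and there is no ∂_4, so H_3 ≅ Z.

Hence the Betti numbers are b_0 = 1, b_1 = 0, b_2 = 0, b_3 = 1.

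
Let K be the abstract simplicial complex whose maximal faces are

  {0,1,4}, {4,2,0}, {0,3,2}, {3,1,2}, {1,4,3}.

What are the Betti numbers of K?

b_0 = 1, b_1 = 1, b_2 = 0.

Fix the vertex order 0 < 1 < 2 < 3 < 4 and write every simplex with vertices in increasing order. Then dim K = 2 and the simplices of K are:

  0-simplices (5): [0], [1], [2], [3], [4]
  1-simplices (10): [0,1], [0,2], [0,3], [0,4], [1,2], [1,3], [1,4], [2,3], [2,4], [3,4]
  2-simplices (5): [0,1,4], [0,2,3], [0,2,4], [1,2,3], [1,3,4]

giving chain groups C_0 ≅ Z^5, C_1 ≅ Z^10, C_2 ≅ Z^5.

∂_1: C_1 → C_0 sends each edge [p,q] (with p < q) to q − p. For instance
  ∂[0,2] = [2] − [0].
As a 5×10 matrix over Z this has rank 4, with invariant factors (1,1,1,1).

∂_2: C_2 → C_1 sends each 2-simplex [p,q,r] to [q,r] − [p,r] + [p,q]. For instance
  ∂[0,1,4] = [1,4] − [0,4] + [0,1],
  ∂[0,2,3] = [2,3] − [0,3] + [0,2].
The resulting 10×5 matrix has rank 5, and its Smith normal form has invariant factors (1,1,1,1,1).

Reading off H_k = ker ∂_k / im ∂_{k+1}:

  H_0: rank C_0 − rank ∂_1 = 5 − 4 = 1, and the invariant factors of ∂_1 are all 1, so H_0 = Z.
  H_1: rank ker ∂_1 − rank ∂_2 = (10 − 4) − 5 = 1, and the invariant factors of ∂_2 are all 1, so H_1 = Z.
  H_2: rank ker ∂_2 − rank ∂_3 = (5 − 5) − 0 = 0, and there is no ∂_3, so H_2 = 0.

Hence the Betti numbers are b_0 = 1, b_1 = 1, b_2 = 0.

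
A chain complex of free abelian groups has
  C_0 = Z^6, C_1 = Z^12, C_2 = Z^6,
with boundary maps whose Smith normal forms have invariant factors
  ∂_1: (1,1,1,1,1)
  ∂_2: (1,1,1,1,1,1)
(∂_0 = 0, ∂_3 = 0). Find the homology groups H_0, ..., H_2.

H_0 ≅ Z,  H_1 ≅ Z,  H_2 = 0.

H_0: b_0 = 6 − 0 − 5 = 1; torsion from ∂_1 factors > 1: none. So H_0 ≅ Z.
H_1: b_1 = 12 − 5 − 6 = 1; torsion from ∂_2 factors > 1: none. So H_1 ≅ Z.
H_2: b_2 = 6 − 6 − 0 = 0; torsion from ∂_3 factors > 1: none. So H_2 ≅ 0.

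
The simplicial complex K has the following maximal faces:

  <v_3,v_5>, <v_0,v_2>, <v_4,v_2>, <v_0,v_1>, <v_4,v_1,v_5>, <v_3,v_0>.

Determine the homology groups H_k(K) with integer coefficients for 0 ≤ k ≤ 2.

H_0 ≅ Z,  H_1 ≅ Z^2,  H_2 = 0.

Fix the vertex order v_0 < v_1 < v_2 < v_3 < v_4 < v_5 and write every simplex with vertices in increasing order. Then dim K = 2 and the simplices of K are:

  0-simplices (6): [v_0], [v_1], [v_2], [v_3], [v_4], [v_5]
  1-simplices (8): [v_0,v_1], [v_0,v_2], [v_0,v_3], [v_1,v_4], [v_1,v_5], [v_2,v_4], [v_3,v_5], [v_4,v_5]
  2-simplices (1): [v_1,v_4,v_5]

Hence C_0 ≅ Z^6, C_1 ≅ Z^8, C_2 ≅ Z^1.

Boundary ∂_1: C_1 → C_0 maps an edge to its endpoints' difference, ∂[p,q] = q − p. For instance
  ∂[v_3,v_5] = [v_5] − [v_3].
As a 6×8 matrix over Z this has rank 5, with invariant factors (1,1,1,1,1).

Boundary ∂_2: C_2 → C_1 maps a triangle to the signed sum of its edges. For instance
  ∂[v_1,v_4,v_5] = [v_4,v_5] − [v_1,v_5] + [v_1,v_4].
As a 8×1 matrix over Z this has rank 1, with invariant factors (1).

From H_k ≅ ker(∂_k) / im(∂_{k+1}) we obtain:

  H_0: rank C_0 − rank ∂_1 = 6 − 5 = 1, and the invariant factors of ∂_1 are all 1, so H_0 ≅ Z.
  H_1: rank ker ∂_1 − rank ∂_2 = (8 − 5) − 1 = 2, and the invariant factors of ∂_2 are all 1, so H_1 ≅ Z^2.
  H_2: rank ker ∂_2 − rank ∂_3 = (1 − 1) − 0 = 0, and there is no ∂_3, so H_2 ≅ 0.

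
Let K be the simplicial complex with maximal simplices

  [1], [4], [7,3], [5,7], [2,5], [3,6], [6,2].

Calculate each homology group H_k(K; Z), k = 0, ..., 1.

Fix the vertex order 1 < 2 < 3 < 4 < 5 < 6 < 7 and write every simplex with vertices in increasing order. Then dim K = 1 and the simplices of K are:

  0-simplices (7): [1], [2], [3], [4], [5], [6], [7]
  1-simplices (5): [2,5], [2,6], [3,6], [3,7], [5,7]

giving chain groups C_0 ≅ Z^7, C_1 ≅ Z^5.

∂_1: C_1 → C_0 sends each edge [p,q] (with p < q) to q − p.
As a 7×5 matrix over Z this has rank 4, with invariant factors (1,1,1,1).

Computing H_k = (kernel of ∂_k) / (image of ∂_{k+1}):

  H_0: rank C_0 − rank ∂_1 = 7 − 4 = 3, and the invariant factors of ∂_1 are all 1, so H_0 = Z^3.
  H_1: rank ker ∂_1 − rank ∂_2 = (5 − 4) − 0 = 1, and there is no ∂_2, so H_1 = Z.

As a check, the Euler characteristic is 7 − 5 = 2, which agrees with 3 − 1 = 2.

H_0 ≅ Z^3,  H_1 ≅ Z.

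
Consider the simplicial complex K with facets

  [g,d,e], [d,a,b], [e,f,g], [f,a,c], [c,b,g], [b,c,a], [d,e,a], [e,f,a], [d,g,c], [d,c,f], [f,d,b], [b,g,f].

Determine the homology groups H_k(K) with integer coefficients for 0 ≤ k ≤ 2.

We work with the vertex ordering a < b < c < d < e < f < g. The simplices of K, each written with vertices in increasing order, are:

  0-simplices (7): a, b, c, d, e, f, g
  1-simplices (18): ab, ac, ad, ae, af, bc, bd, bf, bg, cd, cf, cg, de, df, dg, ef, eg, fg
  2-simplices (12): abc, abd, acf, ade, aef, bcg, bdf, bfg, cdf, cdg, deg, efg

giving chain groups C_0 ≅ Z^7, C_1 ≅ Z^18, C_2 ≅ Z^12.

The boundary map ∂_1: C_1 → C_0 maps an edge to its endpoints' difference, ∂[p,q] = q − p.
This gives a 7×18 integer matrix of rank 6; reducing to Smith normal form yields diagonal entries (1,1,1,1,1,1).

The boundary map ∂_2: C_2 → C_1 sends each 2-simplex [p,q,r] to [q,r] − [p,r] + [p,q]. For instance
  ∂acf = cf − af + ac,
  ∂deg = eg − dg + de.
As a 18×12 matrix over Z this has rank 12, with invariant factors (1,1,1,1,1,1,1,1,1,1,1,2).

From H_k ≅ ker(∂_k) / im(∂_{k+1}) we obtain:

  H_0: rank C_0 − rank ∂_1 = 7 − 6 = 1, and the invariant factors of ∂_1 are all 1, so H_0 ≅ Z.
  H_1: rank ker ∂_1 − rank ∂_2 = (18 − 6) − 12 = 0, and ∂_2 has invariant factor 2 > 1, so H_1 ≅ Z/2.
  H_2: rank ker ∂_2 − rank ∂_3 = (12 − 12) − 0 = 0, and there is no ∂_3, so H_2 ≅ 0.

As a check, the Euler characteristic is 7 − 18 + 12 = 1, which agrees with 1 − 0 + 0 = 1.

H_0 ≅ Z,  H_1 ≅ Z/2,  H_2 = 0.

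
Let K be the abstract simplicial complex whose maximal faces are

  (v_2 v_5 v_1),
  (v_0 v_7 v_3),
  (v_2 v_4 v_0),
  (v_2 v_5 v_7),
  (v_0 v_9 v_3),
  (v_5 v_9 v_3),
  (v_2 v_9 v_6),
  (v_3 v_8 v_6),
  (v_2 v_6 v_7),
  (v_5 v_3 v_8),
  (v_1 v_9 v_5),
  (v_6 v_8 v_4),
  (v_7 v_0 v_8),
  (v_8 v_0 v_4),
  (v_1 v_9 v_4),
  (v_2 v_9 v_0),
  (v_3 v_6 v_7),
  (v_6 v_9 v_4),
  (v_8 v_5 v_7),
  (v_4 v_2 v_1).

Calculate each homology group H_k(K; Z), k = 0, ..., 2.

Order the vertices as v_0 < v_1 < v_2 < v_3 < v_4 < v_5 < v_6 < v_7 < v_8 < v_9. Listing each simplex with vertices in this order, K has dimension 2 with simplices:

  0-simplices (10): [v_0], [v_1], [v_2], [v_3], [v_4], [v_5], [v_6], [v_7], [v_8], [v_9]
  1-simplices (30): (30 of them)
  2-simplices (20): (20 of them)

giving chain groups C_0 ≅ Z^10, C_1 ≅ Z^30, C_2 ≅ Z^20.

∂_1: C_1 → C_0 sends each edge [p,q] (with p < q) to q − p.
The resulting 10×30 matrix has rank 9, and its Smith normal form has invariant factors (1,1,1,1,1,1,1,1,1).

∂_2: C_2 → C_1 sends each 2-simplex [p,q,r] to [q,r] − [p,r] + [p,q]. For instance
  ∂[v_3,v_6,v_8] = [v_6,v_8] − [v_3,v_8] + [v_3,v_6],
  ∂[v_5,v_7,v_8] = [v_7,v_8] − [v_5,v_8] + [v_5,v_7].
As a 30×20 matrix over Z this has rank 20, with invariant factors (1,1,1,1,1,1,1,1,1,1,1,1,1,1,1,1,1,1,1,2).

Now H_k = ker ∂_k / im ∂_{k+1}, so:

  H_0: rank C_0 − rank ∂_1 = 10 − 9 = 1, and the invariant factors of ∂_1 are all 1, so H_0 = Z.
  H_1: rank ker ∂_1 − rank ∂_2 = (30 − 9) − 20 = 1, and ∂_2 has invariant factor 2 > 1, so H_1 = Z ⊕ Z/2.
  H_2: rank ker ∂_2 − rank ∂_3 = (20 − 20) − 0 = 0, and there is no ∂_3, so H_2 = 0.

(K is a triangulation of the Klein bottle.)

H_0 = Z,  H_1 = Z ⊕ Z/2,  H_2 = 0.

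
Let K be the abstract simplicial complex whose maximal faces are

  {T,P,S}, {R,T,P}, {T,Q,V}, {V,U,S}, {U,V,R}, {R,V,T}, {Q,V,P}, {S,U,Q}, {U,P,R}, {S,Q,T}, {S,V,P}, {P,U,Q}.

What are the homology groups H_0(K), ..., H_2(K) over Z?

Take the total order P < Q < R < S < T < U < V on the vertex set. Then K (dimension 2) consists of the simplices:

  0-simplices (7): P, Q, R, S, T, U, V
  1-simplices (18): PQ, PR, PS, PT, PU, PV, QS, QT, QU, QV, RT, RU, RV, ST, SU, SV, TV, UV
  2-simplices (12): PQU, PQV, PRT, PRU, PST, PSV, QST, QSU, QTV, RTV, RUV, SUV

giving chain groups C_0 ≅ Z^7, C_1 ≅ Z^18, C_2 ≅ Z^12.

Boundary ∂_1: C_1 → C_0 sends each edge [p,q] (with p < q) to q − p. For instance
  ∂PV = V − P.
The resulting 7×18 matrix has rank 6, and its Smith normal form has invariant factors (1,1,1,1,1,1).

∂_2: C_2 → C_1 maps a triangle to the signed sum of its edges. For instance
  ∂PQV = QV − PV + PQ,
  ∂RUV = UV − RV + RU.
As a 18×12 matrix over Z this has rank 12, with invariant factors (1,1,1,1,1,1,1,1,1,1,1,2).

Reading off H_k = ker ∂_k / im ∂_{k+1}:

  H_0: rank C_0 − rank ∂_1 = 7 − 6 = 1, and the invariant factors of ∂_1 are all 1, so H_0 ≅ Z.
  H_1: rank ker ∂_1 − rank ∂_2 = (18 − 6) − 12 = 0, and ∂_2 has invariant factor 2 > 1, so H_1 ≅ Z_2.
  H_2: rank ker ∂_2 − rank ∂_3 = (12 − 12) − 0 = 0, and there is no ∂_3, so H_2 ≅ 0.

(K is a triangulation of the real projective plane RP^2.)

H_0 ≅ Z,  H_1 ≅ Z_2,  H_2 = 0.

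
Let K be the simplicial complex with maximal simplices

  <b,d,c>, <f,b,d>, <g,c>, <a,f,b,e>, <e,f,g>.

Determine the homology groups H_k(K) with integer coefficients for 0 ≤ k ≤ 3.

H_0 ≅ Z,  H_1 ≅ Z,  H_2 = 0,  H_3 = 0.

Fix the vertex order a < b < c < d < e < f < g and write every simplex with vertices in increasing order. Then dim K = 3 and the simplices of K are:

  0-simplices (7): a, b, c, d, e, f, g
  1-simplices (13): ab, ae, af, bc, bd, be, bf, cd, cg, df, ef, eg, fg
  2-simplices (7): abe, abf, aef, bcd, bdf, bef, efg
  3-simplices (1): abef

Hence C_0 ≅ Z^7, C_1 ≅ Z^13, C_2 ≅ Z^7, C_3 ≅ Z^1.

The boundary map ∂_1: C_1 → C_0 maps an edge to its endpoints' difference, ∂[p,q] = q − p. For instance
  ∂ab = b − a.
This gives a 7×13 integer matrix of rank 6; reducing to Smith normal form yields diagonal entries (1,1,1,1,1,1).

∂_2: C_2 → C_1 maps a triangle to the signed sum of its edges. For instance
  ∂abf = bf − af + ab,
  ∂bdf = df − bf + bd.
This gives a 13×7 integer matrix of rank 6; reducing to Smith normal form yields diagonal entries (1,1,1,1,1,1).

Boundary ∂_3: C_3 → C_2 sends each 3-simplex σ to the alternating sum Σ_i (−1)^i (σ with its i-th vertex removed). For instance
  ∂abef = bef − aef + abf − abe.
This gives a 7×1 integer matrix of rank 1; reducing to Smith normal form yields diagonal entries (1).

Computing H_k = (kernel of ∂_k) / (image of ∂_{k+1}):

  H_0: rank C_0 − rank ∂_1 = 7 − 6 = 1, and the invariant factors of ∂_1 are all 1, so H_0 = Z.
  H_1: rank ker ∂_1 − rank ∂_2 = (13 − 6) − 6 = 1, and the invariant factors of ∂_2 are all 1, so H_1 = Z.
  H_2: rank ker ∂_2 − rank ∂_3 = (7 − 6) − 1 = 0, and the invariant factors of ∂_3 are all 1, so H_2 = 0.
  H_3: rank ker ∂_3 − rank ∂_4 = (1 − 1) − 0 = 0, and there is no ∂_4, so H_3 = 0.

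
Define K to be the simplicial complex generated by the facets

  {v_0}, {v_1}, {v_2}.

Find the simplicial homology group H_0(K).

We work with the vertex ordering v_0 < v_1 < v_2. The simplices of K, each written with vertices in increasing order, are:

  0-simplices (3): [v_0], [v_1], [v_2]

giving chain groups C_0 ≅ Z^3.

Now H_k = ker ∂_k / im ∂_{k+1}, so:

  H_0: rank C_0 − rank ∂_1 = 3 − 0 = 3, and there is no ∂_1, so H_0 ≅ Z^3.

H_0 ≅ Z^3.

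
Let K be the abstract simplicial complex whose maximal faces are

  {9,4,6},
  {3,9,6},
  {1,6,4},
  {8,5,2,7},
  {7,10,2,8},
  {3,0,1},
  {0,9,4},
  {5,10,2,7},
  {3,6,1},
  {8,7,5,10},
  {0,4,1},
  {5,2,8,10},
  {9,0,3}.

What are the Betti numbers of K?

b_0 = 2, b_1 = 0, b_2 = 1, b_3 = 1.

Fix the vertex order 0 < 1 < 2 < 3 < 4 < 5 < 6 < 7 < 8 < 9 < 10 and write every simplex with vertices in increasing order. Then dim K = 3 and the simplices of K are:

  0-simplices (11): [0], [1], [2], [3], [4], [5], [6], [7], [8], [9], [10]
  1-simplices (22): [0,1], [0,3], [0,4], [0,9], [1,3], [1,4], [1,6], [2,5], [2,7], [2,8], [2,10], [3,6], [3,9], [4,6], [4,9], [5,7], [5,8], [5,10], [6,9], [7,8], [7,10], [8,10]
  2-simplices (18): (18 of them)
  3-simplices (5): [2,5,7,8], [2,5,7,10], [2,5,8,10], [2,7,8,10], [5,7,8,10]

so the chain groups are C_0 ≅ Z^11, C_1 ≅ Z^22, C_2 ≅ Z^18, C_3 ≅ Z^5.

The boundary map ∂_1: C_1 → C_0 is given by ∂[p,q] = [q] − [p]. For instance
  ∂[0,9] = [9] − [0].
This gives a 11×22 integer matrix of rank 9; reducing to Smith normal form yields diagonal entries (1,1,1,1,1,1,1,1,1).

Boundary ∂_2: C_2 → C_1 maps a triangle to the signed sum of its edges. For instance
  ∂[0,4,9] = [4,9] − [0,9] + [0,4],
  ∂[0,1,4] = [1,4] − [0,4] + [0,1].
The 22×18 boundary matrix has rank 13 and Smith normal form diag(1,1,1,1,1,1,1,1,1,1,1,1,1).

∂_3: C_3 → C_2 sends each 3-simplex σ to the alternating sum Σ_i (−1)^i (σ with its i-th vertex removed). For instance
  ∂[5,7,8,10] = [7,8,10] − [5,8,10] + [5,7,10] − [5,7,8],
  ∂[2,5,8,10] = [5,8,10] − [2,8,10] + [2,5,10] − [2,5,8].
The 18×5 boundary matrix has rank 4 and Smith normal form diag(1,1,1,1).

Reading off H_k = ker ∂_k / im ∂_{k+1}:

  H_0: rank C_0 − rank ∂_1 = 11 − 9 = 2, and the invariant factors of ∂_1 are all 1, so H_0 = Z^2.
  H_1: rank ker ∂_1 − rank ∂_2 = (22 − 9) − 13 = 0, and the invariant factors of ∂_2 are all 1, so H_1 = 0.
  H_2: rank ker ∂_2 − rank ∂_3 = (18 − 13) − 4 = 1, and the invariant factors of ∂_3 are all 1, so H_2 = Z.
  H_3: rank ker ∂_3 − rank ∂_4 = (5 − 4) − 0 = 1, and there is no ∂_4, so H_3 = Z.

Hence the Betti numbers are b_0 = 2, b_1 = 0, b_2 = 1, b_3 = 1.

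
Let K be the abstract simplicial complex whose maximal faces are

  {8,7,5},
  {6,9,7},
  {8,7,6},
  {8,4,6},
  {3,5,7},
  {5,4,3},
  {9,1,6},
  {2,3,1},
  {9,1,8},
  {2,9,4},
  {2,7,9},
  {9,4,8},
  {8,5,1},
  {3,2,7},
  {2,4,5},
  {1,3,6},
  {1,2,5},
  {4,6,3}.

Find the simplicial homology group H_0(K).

We work with the vertex ordering 1 < 2 < 3 < 4 < 5 < 6 < 7 < 8 < 9. The simplices of K, each written with vertices in increasing order, are:

  0-simplices (9): [1], [2], [3], [4], [5], [6], [7], [8], [9]
  1-simplices (27): (27 of them)
  2-simplices (18): [1,2,3], [1,2,5], [1,3,6], [1,5,8], [1,6,9], [1,8,9], [2,3,7], [2,4,5], [2,4,9], [2,7,9], [3,4,5], [3,4,6], [3,5,7], [4,6,8], [4,8,9], [5,7,8], [6,7,8], [6,7,9]

giving chain groups C_0 ≅ Z^9, C_1 ≅ Z^27, C_2 ≅ Z^18.

Boundary ∂_1: C_1 → C_0 sends each edge [p,q] (with p < q) to q − p. For instance
  ∂[1,2] = [2] − [1].
The resulting 9×27 matrix has rank 8, and its Smith normal form has invariant factors (1,1,1,1,1,1,1,1).

∂_2: C_2 → C_1 acts by ∂[p,q,r] = [q,r] − [p,r] + [p,q]. For instance
  ∂[4,6,8] = [6,8] − [4,8] + [4,6],
  ∂[5,7,8] = [7,8] − [5,8] + [5,7].
This gives a 27×18 integer matrix of rank 18; reducing to Smith normal form yields diagonal entries (1,1,1,1,1,1,1,1,1,1,1,1,1,1,1,1,1,2).

Now H_k = ker ∂_k / im ∂_{k+1}, so:

  H_0: rank C_0 − rank ∂_1 = 9 − 8 = 1, and the invariant factors of ∂_1 are all 1, so H_0 ≅ Z.

(K is a triangulation of the Klein bottle.)

H_0 ≅ Z.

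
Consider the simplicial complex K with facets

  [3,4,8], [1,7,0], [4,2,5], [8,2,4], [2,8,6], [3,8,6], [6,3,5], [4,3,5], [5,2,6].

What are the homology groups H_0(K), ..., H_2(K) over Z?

H_0 ≅ Z^2,  H_1 = 0,  H_2 ≅ Z.

Take the total order 0 < 1 < 2 < 3 < 4 < 5 < 6 < 7 < 8 on the vertex set. Then K (dimension 2) consists of the simplices:

  0-simplices (9): [0], [1], [2], [3], [4], [5], [6], [7], [8]
  1-simplices (15): [0,1], [0,7], [1,7], [2,4], [2,5], [2,6], [2,8], [3,4], [3,5], [3,6], [3,8], [4,5], [4,8], [5,6], [6,8]
  2-simplices (9): [0,1,7], [2,4,5], [2,4,8], [2,5,6], [2,6,8], [3,4,5], [3,4,8], [3,5,6], [3,6,8]

so the chain groups are C_0 ≅ Z^9, C_1 ≅ Z^15, C_2 ≅ Z^9.

The boundary map ∂_1: C_1 → C_0 maps an edge to its endpoints' difference, ∂[p,q] = q − p.
As a 9×15 matrix over Z this has rank 7, with invariant factors (1,1,1,1,1,1,1).

∂_2: C_2 → C_1 acts by ∂[p,q,r] = [q,r] − [p,r] + [p,q]. For instance
  ∂[2,4,5] = [4,5] − [2,5] + [2,4],
  ∂[2,4,8] = [4,8] − [2,8] + [2,4].
As a 15×9 matrix over Z this has rank 8, with invariant factors (1,1,1,1,1,1,1,1).

From H_k ≅ ker(∂_k) / im(∂_{k+1}) we obtain:

  H_0: rank C_0 − rank ∂_1 = 9 − 7 = 2, and the invariant factors of ∂_1 are all 1, so H_0 = Z^2.
  H_1: rank ker ∂_1 − rank ∂_2 = (15 − 7) − 8 = 0, and the invariant factors of ∂_2 are all 1, so H_1 = 0.
  H_2: rank ker ∂_2 − rank ∂_3 = (9 − 8) − 0 = 1, and there is no ∂_3, so H_2 = Z.

As a check, the Euler characteristic is 9 − 15 + 9 = 3, which agrees with 2 − 0 + 1 = 3.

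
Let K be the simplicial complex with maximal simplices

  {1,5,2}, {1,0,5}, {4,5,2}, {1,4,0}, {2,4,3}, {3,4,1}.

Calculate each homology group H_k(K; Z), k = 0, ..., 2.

Take the total order 0 < 1 < 2 < 3 < 4 < 5 on the vertex set. Then K (dimension 2) consists of the simplices:

  0-simplices (6): [0], [1], [2], [3], [4], [5]
  1-simplices (12): [0,1], [0,4], [0,5], [1,2], [1,3], [1,4], [1,5], [2,3], [2,4], [2,5], [3,4], [4,5]
  2-simplices (6): [0,1,4], [0,1,5], [1,2,5], [1,3,4], [2,3,4], [2,4,5]

Hence C_0 ≅ Z^6, C_1 ≅ Z^12, C_2 ≅ Z^6.

∂_1: C_1 → C_0 sends each edge [p,q] (with p < q) to q − p.
As a 6×12 matrix over Z this has rank 5, with invariant factors (1,1,1,1,1).

∂_2: C_2 → C_1 maps a triangle to the signed sum of its edges. For instance
  ∂[0,1,4] = [1,4] − [0,4] + [0,1],
  ∂[2,4,5] = [4,5] − [2,5] + [2,4].
The 12×6 boundary matrix has rank 6 and Smith normal form diag(1,1,1,1,1,1).

Now H_k = ker ∂_k / im ∂_{k+1}, so:

  H_0: rank C_0 − rank ∂_1 = 6 − 5 = 1, and the invariant factors of ∂_1 are all 1, so H_0 ≅ Z.
  H_1: rank ker ∂_1 − rank ∂_2 = (12 − 5) − 6 = 1, and the invariant factors of ∂_2 are all 1, so H_1 ≅ Z.
  H_2: rank ker ∂_2 − rank ∂_3 = (6 − 6) − 0 = 0, and there is no ∂_3, so H_2 ≅ 0.

H_0 = Z,  H_1 = Z,  H_2 = 0.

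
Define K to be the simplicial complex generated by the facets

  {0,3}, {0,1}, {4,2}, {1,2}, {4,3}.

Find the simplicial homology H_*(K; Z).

We work with the vertex ordering 0 < 1 < 2 < 3 < 4. The simplices of K, each written with vertices in increasing order, are:

  0-simplices (5): [0], [1], [2], [3], [4]
  1-simplices (5): [0,1], [0,3], [1,2], [2,4], [3,4]

so the chain groups are C_0 ≅ Z^5, C_1 ≅ Z^5.

∂_1: C_1 → C_0 sends each edge [p,q] (with p < q) to q − p.
As a 5×5 matrix over Z this has rank 4, with invariant factors (1,1,1,1).

Reading off H_k = ker ∂_k / im ∂_{k+1}:

  H_0: rank C_0 − rank ∂_1 = 5 − 4 = 1, and the invariant factors of ∂_1 are all 1, so H_0 ≅ Z.
  H_1: rank ker ∂_1 − rank ∂_2 = (5 − 4) − 0 = 1, and there is no ∂_2, so H_1 ≅ Z.

H_0 = Z,  H_1 = Z.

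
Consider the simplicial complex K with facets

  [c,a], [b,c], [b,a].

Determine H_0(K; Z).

We work with the vertex ordering a < b < c. The simplices of K, each written with vertices in increasing order, are:

  0-simplices (3): a, b, c
  1-simplices (3): ab, ac, bc

so the chain groups are C_0 ≅ Z^3, C_1 ≅ Z^3.

Boundary ∂_1: C_1 → C_0 is given by ∂[p,q] = [q] − [p]. For instance
  ∂bc = c − b.
As a 3×3 matrix over Z this has rank 2, with invariant factors (1,1).

Computing H_k = (kernel of ∂_k) / (image of ∂_{k+1}):

  H_0: rank C_0 − rank ∂_1 = 3 − 2 = 1, and the invariant factors of ∂_1 are all 1, so H_0 = Z.

(K is a triangulation of the circle S^1.)

H_0 = Z.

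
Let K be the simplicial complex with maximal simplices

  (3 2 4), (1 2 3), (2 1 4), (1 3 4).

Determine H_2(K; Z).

We work with the vertex ordering 1 < 2 < 3 < 4. The simplices of K, each written with vertices in increasing order, are:

  0-simplices (4): [1], [2], [3], [4]
  1-simplices (6): [1,2], [1,3], [1,4], [2,3], [2,4], [3,4]
  2-simplices (4): [1,2,3], [1,2,4], [1,3,4], [2,3,4]

giving chain groups C_0 ≅ Z^4, C_1 ≅ Z^6, C_2 ≅ Z^4.

The boundary map ∂_1: C_1 → C_0 sends each edge [p,q] (with p < q) to q − p. For instance
  ∂[1,4] = [4] − [1].
The resulting 4×6 matrix has rank 3, and its Smith normal form has invariant factors (1,1,1).

∂_2: C_2 → C_1 sends each 2-simplex [p,q,r] to [q,r] − [p,r] + [p,q]. For instance
  ∂[1,3,4] = [3,4] − [1,4] + [1,3],
  ∂[1,2,3] = [2,3] − [1,3] + [1,2].
This gives a 6×4 integer matrix of rank 3; reducing to Smith normal form yields diagonal entries (1,1,1).

Reading off H_k = ker ∂_k / im ∂_{k+1}:

  H_2: rank ker ∂_2 − rank ∂_3 = (4 − 3) − 0 = 1, and there is no ∂_3, so H_2 ≅ Z.

H_2 ≅ Z.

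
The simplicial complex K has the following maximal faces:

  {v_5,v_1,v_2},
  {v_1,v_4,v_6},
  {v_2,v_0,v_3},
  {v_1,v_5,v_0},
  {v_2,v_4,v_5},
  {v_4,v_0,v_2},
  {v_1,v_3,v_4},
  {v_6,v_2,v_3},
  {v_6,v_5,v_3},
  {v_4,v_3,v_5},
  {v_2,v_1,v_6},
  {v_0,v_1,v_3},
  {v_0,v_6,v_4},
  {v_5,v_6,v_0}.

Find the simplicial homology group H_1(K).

H_1 = Z^2.

Take the total order v_0 < v_1 < v_2 < v_3 < v_4 < v_5 < v_6 on the vertex set. Then K (dimension 2) consists of the simplices:

  0-simplices (7): [v_0], [v_1], [v_2], [v_3], [v_4], [v_5], [v_6]
  1-simplices (21): (21 of them)
  2-simplices (14): (14 of them)

giving chain groups C_0 ≅ Z^7, C_1 ≅ Z^21, C_2 ≅ Z^14.

Boundary ∂_1: C_1 → C_0 is given by ∂[p,q] = [q] − [p]. For instance
  ∂[v_5,v_6] = [v_6] − [v_5].
As a 7×21 matrix over Z this has rank 6, with invariant factors (1,1,1,1,1,1).

∂_2: C_2 → C_1 acts by ∂[p,q,r] = [q,r] − [p,r] + [p,q]. For instance
  ∂[v_0,v_4,v_6] = [v_4,v_6] − [v_0,v_6] + [v_0,v_4],
  ∂[v_2,v_4,v_5] = [v_4,v_5] − [v_2,v_5] + [v_2,v_4].
The 21×14 boundary matrix has rank 13 and Smith normal form diag(1,1,1,1,1,1,1,1,1,1,1,1,1).

Reading off H_k = ker ∂_k / im ∂_{k+1}:

  H_1: rank ker ∂_1 − rank ∂_2 = (21 − 6) − 13 = 2, and the invariant factors of ∂_2 are all 1, so H_1 ≅ Z^2.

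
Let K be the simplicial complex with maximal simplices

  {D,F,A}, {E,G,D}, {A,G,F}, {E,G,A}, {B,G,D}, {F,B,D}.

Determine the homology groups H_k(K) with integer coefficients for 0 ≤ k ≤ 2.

Take the total order A < B < D < E < F < G on the vertex set. Then K (dimension 2) consists of the simplices:

  0-simplices (6): A, B, D, E, F, G
  1-simplices (12): AD, AE, AF, AG, BD, BF, BG, DE, DF, DG, EG, FG
  2-simplices (6): ADF, AEG, AFG, BDF, BDG, DEG

so the chain groups are C_0 ≅ Z^6, C_1 ≅ Z^12, C_2 ≅ Z^6.

∂_1: C_1 → C_0 sends each edge [p,q] (with p < q) to q − p. For instance
  ∂AG = G − A.
The resulting 6×12 matrix has rank 5, and its Smith normal form has invariant factors (1,1,1,1,1).

Boundary ∂_2: C_2 → C_1 sends each 2-simplex [p,q,r] to [q,r] − [p,r] + [p,q]. For instance
  ∂DEG = EG − DG + DE,
  ∂BDF = DF − BF + BD.
As a 12×6 matrix over Z this has rank 6, with invariant factors (1,1,1,1,1,1).

Computing H_k = (kernel of ∂_k) / (image of ∂_{k+1}):

  H_0: rank C_0 − rank ∂_1 = 6 − 5 = 1, and the invariant factors of ∂_1 are all 1, so H_0 ≅ Z.
  H_1: rank ker ∂_1 − rank ∂_2 = (12 − 5) − 6 = 1, and the invariant factors of ∂_2 are all 1, so H_1 ≅ Z.
  H_2: rank ker ∂_2 − rank ∂_3 = (6 − 6) − 0 = 0, and there is no ∂_3, so H_2 ≅ 0.

H_0 ≅ Z,  H_1 ≅ Z,  H_2 = 0.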